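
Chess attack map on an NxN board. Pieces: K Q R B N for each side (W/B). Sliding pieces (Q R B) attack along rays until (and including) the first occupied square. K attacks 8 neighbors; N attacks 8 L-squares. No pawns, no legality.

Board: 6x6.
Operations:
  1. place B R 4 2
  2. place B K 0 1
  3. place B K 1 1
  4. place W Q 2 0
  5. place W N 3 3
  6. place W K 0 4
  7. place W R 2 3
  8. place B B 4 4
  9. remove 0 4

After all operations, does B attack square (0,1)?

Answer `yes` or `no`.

Op 1: place BR@(4,2)
Op 2: place BK@(0,1)
Op 3: place BK@(1,1)
Op 4: place WQ@(2,0)
Op 5: place WN@(3,3)
Op 6: place WK@(0,4)
Op 7: place WR@(2,3)
Op 8: place BB@(4,4)
Op 9: remove (0,4)
Per-piece attacks for B:
  BK@(0,1): attacks (0,2) (0,0) (1,1) (1,2) (1,0)
  BK@(1,1): attacks (1,2) (1,0) (2,1) (0,1) (2,2) (2,0) (0,2) (0,0)
  BR@(4,2): attacks (4,3) (4,4) (4,1) (4,0) (5,2) (3,2) (2,2) (1,2) (0,2) [ray(0,1) blocked at (4,4)]
  BB@(4,4): attacks (5,5) (5,3) (3,5) (3,3) [ray(-1,-1) blocked at (3,3)]
B attacks (0,1): yes

Answer: yes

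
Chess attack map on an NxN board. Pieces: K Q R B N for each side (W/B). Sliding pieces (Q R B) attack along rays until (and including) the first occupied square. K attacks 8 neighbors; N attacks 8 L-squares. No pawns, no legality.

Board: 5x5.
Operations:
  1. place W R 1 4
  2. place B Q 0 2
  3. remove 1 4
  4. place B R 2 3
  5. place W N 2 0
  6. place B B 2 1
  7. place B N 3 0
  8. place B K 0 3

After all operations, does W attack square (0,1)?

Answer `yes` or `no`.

Answer: yes

Derivation:
Op 1: place WR@(1,4)
Op 2: place BQ@(0,2)
Op 3: remove (1,4)
Op 4: place BR@(2,3)
Op 5: place WN@(2,0)
Op 6: place BB@(2,1)
Op 7: place BN@(3,0)
Op 8: place BK@(0,3)
Per-piece attacks for W:
  WN@(2,0): attacks (3,2) (4,1) (1,2) (0,1)
W attacks (0,1): yes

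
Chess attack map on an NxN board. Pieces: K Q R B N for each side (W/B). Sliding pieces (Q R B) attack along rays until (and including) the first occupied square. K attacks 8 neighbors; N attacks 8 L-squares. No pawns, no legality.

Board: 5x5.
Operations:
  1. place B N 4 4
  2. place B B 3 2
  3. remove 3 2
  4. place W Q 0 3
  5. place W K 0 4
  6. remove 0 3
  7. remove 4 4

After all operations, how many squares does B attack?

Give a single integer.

Op 1: place BN@(4,4)
Op 2: place BB@(3,2)
Op 3: remove (3,2)
Op 4: place WQ@(0,3)
Op 5: place WK@(0,4)
Op 6: remove (0,3)
Op 7: remove (4,4)
Per-piece attacks for B:
Union (0 distinct): (none)

Answer: 0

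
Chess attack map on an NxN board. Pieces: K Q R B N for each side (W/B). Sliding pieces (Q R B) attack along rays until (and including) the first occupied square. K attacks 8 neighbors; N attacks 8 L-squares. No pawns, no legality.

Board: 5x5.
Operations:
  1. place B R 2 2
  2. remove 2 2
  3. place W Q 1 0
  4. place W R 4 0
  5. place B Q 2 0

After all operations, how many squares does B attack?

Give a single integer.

Op 1: place BR@(2,2)
Op 2: remove (2,2)
Op 3: place WQ@(1,0)
Op 4: place WR@(4,0)
Op 5: place BQ@(2,0)
Per-piece attacks for B:
  BQ@(2,0): attacks (2,1) (2,2) (2,3) (2,4) (3,0) (4,0) (1,0) (3,1) (4,2) (1,1) (0,2) [ray(1,0) blocked at (4,0); ray(-1,0) blocked at (1,0)]
Union (11 distinct): (0,2) (1,0) (1,1) (2,1) (2,2) (2,3) (2,4) (3,0) (3,1) (4,0) (4,2)

Answer: 11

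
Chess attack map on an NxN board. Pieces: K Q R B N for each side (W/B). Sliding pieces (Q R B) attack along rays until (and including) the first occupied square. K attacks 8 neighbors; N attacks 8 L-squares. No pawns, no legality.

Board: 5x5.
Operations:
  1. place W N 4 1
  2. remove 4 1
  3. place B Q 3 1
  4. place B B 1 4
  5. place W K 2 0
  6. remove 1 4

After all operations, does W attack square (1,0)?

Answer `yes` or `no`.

Answer: yes

Derivation:
Op 1: place WN@(4,1)
Op 2: remove (4,1)
Op 3: place BQ@(3,1)
Op 4: place BB@(1,4)
Op 5: place WK@(2,0)
Op 6: remove (1,4)
Per-piece attacks for W:
  WK@(2,0): attacks (2,1) (3,0) (1,0) (3,1) (1,1)
W attacks (1,0): yes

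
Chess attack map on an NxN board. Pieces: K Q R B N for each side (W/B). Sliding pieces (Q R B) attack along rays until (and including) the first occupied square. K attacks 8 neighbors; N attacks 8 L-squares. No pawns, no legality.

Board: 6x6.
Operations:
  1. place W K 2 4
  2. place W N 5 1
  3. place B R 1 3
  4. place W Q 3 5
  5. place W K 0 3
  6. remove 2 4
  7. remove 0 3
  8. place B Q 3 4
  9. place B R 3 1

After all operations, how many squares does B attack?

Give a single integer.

Op 1: place WK@(2,4)
Op 2: place WN@(5,1)
Op 3: place BR@(1,3)
Op 4: place WQ@(3,5)
Op 5: place WK@(0,3)
Op 6: remove (2,4)
Op 7: remove (0,3)
Op 8: place BQ@(3,4)
Op 9: place BR@(3,1)
Per-piece attacks for B:
  BR@(1,3): attacks (1,4) (1,5) (1,2) (1,1) (1,0) (2,3) (3,3) (4,3) (5,3) (0,3)
  BR@(3,1): attacks (3,2) (3,3) (3,4) (3,0) (4,1) (5,1) (2,1) (1,1) (0,1) [ray(0,1) blocked at (3,4); ray(1,0) blocked at (5,1)]
  BQ@(3,4): attacks (3,5) (3,3) (3,2) (3,1) (4,4) (5,4) (2,4) (1,4) (0,4) (4,5) (4,3) (5,2) (2,5) (2,3) (1,2) (0,1) [ray(0,1) blocked at (3,5); ray(0,-1) blocked at (3,1)]
Union (26 distinct): (0,1) (0,3) (0,4) (1,0) (1,1) (1,2) (1,4) (1,5) (2,1) (2,3) (2,4) (2,5) (3,0) (3,1) (3,2) (3,3) (3,4) (3,5) (4,1) (4,3) (4,4) (4,5) (5,1) (5,2) (5,3) (5,4)

Answer: 26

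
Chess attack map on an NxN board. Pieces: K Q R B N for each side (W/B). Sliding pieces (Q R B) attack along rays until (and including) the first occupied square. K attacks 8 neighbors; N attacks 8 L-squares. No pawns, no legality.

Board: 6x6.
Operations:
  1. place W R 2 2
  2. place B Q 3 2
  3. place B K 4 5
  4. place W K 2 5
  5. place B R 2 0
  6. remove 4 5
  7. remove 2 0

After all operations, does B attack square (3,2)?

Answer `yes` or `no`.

Op 1: place WR@(2,2)
Op 2: place BQ@(3,2)
Op 3: place BK@(4,5)
Op 4: place WK@(2,5)
Op 5: place BR@(2,0)
Op 6: remove (4,5)
Op 7: remove (2,0)
Per-piece attacks for B:
  BQ@(3,2): attacks (3,3) (3,4) (3,5) (3,1) (3,0) (4,2) (5,2) (2,2) (4,3) (5,4) (4,1) (5,0) (2,3) (1,4) (0,5) (2,1) (1,0) [ray(-1,0) blocked at (2,2)]
B attacks (3,2): no

Answer: no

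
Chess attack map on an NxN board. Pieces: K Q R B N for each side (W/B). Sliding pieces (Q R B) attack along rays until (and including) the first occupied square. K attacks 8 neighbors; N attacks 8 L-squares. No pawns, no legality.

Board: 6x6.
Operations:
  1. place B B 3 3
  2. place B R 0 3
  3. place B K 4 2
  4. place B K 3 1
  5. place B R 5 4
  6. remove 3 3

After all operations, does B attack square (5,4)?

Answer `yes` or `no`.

Op 1: place BB@(3,3)
Op 2: place BR@(0,3)
Op 3: place BK@(4,2)
Op 4: place BK@(3,1)
Op 5: place BR@(5,4)
Op 6: remove (3,3)
Per-piece attacks for B:
  BR@(0,3): attacks (0,4) (0,5) (0,2) (0,1) (0,0) (1,3) (2,3) (3,3) (4,3) (5,3)
  BK@(3,1): attacks (3,2) (3,0) (4,1) (2,1) (4,2) (4,0) (2,2) (2,0)
  BK@(4,2): attacks (4,3) (4,1) (5,2) (3,2) (5,3) (5,1) (3,3) (3,1)
  BR@(5,4): attacks (5,5) (5,3) (5,2) (5,1) (5,0) (4,4) (3,4) (2,4) (1,4) (0,4)
B attacks (5,4): no

Answer: no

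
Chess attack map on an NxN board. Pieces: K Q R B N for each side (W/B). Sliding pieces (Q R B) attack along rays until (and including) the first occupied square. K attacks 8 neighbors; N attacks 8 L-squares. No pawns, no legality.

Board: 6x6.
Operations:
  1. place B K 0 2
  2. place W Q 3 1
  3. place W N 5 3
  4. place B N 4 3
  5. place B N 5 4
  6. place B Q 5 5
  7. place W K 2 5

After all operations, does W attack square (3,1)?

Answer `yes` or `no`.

Op 1: place BK@(0,2)
Op 2: place WQ@(3,1)
Op 3: place WN@(5,3)
Op 4: place BN@(4,3)
Op 5: place BN@(5,4)
Op 6: place BQ@(5,5)
Op 7: place WK@(2,5)
Per-piece attacks for W:
  WK@(2,5): attacks (2,4) (3,5) (1,5) (3,4) (1,4)
  WQ@(3,1): attacks (3,2) (3,3) (3,4) (3,5) (3,0) (4,1) (5,1) (2,1) (1,1) (0,1) (4,2) (5,3) (4,0) (2,2) (1,3) (0,4) (2,0) [ray(1,1) blocked at (5,3)]
  WN@(5,3): attacks (4,5) (3,4) (4,1) (3,2)
W attacks (3,1): no

Answer: no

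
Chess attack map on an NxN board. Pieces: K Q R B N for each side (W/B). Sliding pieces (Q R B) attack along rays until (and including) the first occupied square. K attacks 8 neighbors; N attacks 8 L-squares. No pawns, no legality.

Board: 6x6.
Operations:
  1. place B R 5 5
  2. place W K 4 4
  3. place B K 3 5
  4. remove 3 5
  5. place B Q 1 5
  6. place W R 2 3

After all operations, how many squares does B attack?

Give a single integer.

Answer: 20

Derivation:
Op 1: place BR@(5,5)
Op 2: place WK@(4,4)
Op 3: place BK@(3,5)
Op 4: remove (3,5)
Op 5: place BQ@(1,5)
Op 6: place WR@(2,3)
Per-piece attacks for B:
  BQ@(1,5): attacks (1,4) (1,3) (1,2) (1,1) (1,0) (2,5) (3,5) (4,5) (5,5) (0,5) (2,4) (3,3) (4,2) (5,1) (0,4) [ray(1,0) blocked at (5,5)]
  BR@(5,5): attacks (5,4) (5,3) (5,2) (5,1) (5,0) (4,5) (3,5) (2,5) (1,5) [ray(-1,0) blocked at (1,5)]
Union (20 distinct): (0,4) (0,5) (1,0) (1,1) (1,2) (1,3) (1,4) (1,5) (2,4) (2,5) (3,3) (3,5) (4,2) (4,5) (5,0) (5,1) (5,2) (5,3) (5,4) (5,5)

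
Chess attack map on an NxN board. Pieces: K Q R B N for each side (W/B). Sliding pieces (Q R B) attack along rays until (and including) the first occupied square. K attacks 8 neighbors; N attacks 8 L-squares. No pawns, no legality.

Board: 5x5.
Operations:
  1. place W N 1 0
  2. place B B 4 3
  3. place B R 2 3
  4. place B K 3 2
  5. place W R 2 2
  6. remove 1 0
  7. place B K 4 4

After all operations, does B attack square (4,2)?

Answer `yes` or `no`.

Op 1: place WN@(1,0)
Op 2: place BB@(4,3)
Op 3: place BR@(2,3)
Op 4: place BK@(3,2)
Op 5: place WR@(2,2)
Op 6: remove (1,0)
Op 7: place BK@(4,4)
Per-piece attacks for B:
  BR@(2,3): attacks (2,4) (2,2) (3,3) (4,3) (1,3) (0,3) [ray(0,-1) blocked at (2,2); ray(1,0) blocked at (4,3)]
  BK@(3,2): attacks (3,3) (3,1) (4,2) (2,2) (4,3) (4,1) (2,3) (2,1)
  BB@(4,3): attacks (3,4) (3,2) [ray(-1,-1) blocked at (3,2)]
  BK@(4,4): attacks (4,3) (3,4) (3,3)
B attacks (4,2): yes

Answer: yes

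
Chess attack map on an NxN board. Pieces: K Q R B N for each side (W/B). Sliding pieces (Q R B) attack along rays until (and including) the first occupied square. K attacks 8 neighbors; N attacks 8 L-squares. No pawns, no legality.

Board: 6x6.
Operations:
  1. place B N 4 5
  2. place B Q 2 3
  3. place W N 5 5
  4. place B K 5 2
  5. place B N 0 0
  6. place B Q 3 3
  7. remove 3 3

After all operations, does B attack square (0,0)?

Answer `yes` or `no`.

Answer: no

Derivation:
Op 1: place BN@(4,5)
Op 2: place BQ@(2,3)
Op 3: place WN@(5,5)
Op 4: place BK@(5,2)
Op 5: place BN@(0,0)
Op 6: place BQ@(3,3)
Op 7: remove (3,3)
Per-piece attacks for B:
  BN@(0,0): attacks (1,2) (2,1)
  BQ@(2,3): attacks (2,4) (2,5) (2,2) (2,1) (2,0) (3,3) (4,3) (5,3) (1,3) (0,3) (3,4) (4,5) (3,2) (4,1) (5,0) (1,4) (0,5) (1,2) (0,1) [ray(1,1) blocked at (4,5)]
  BN@(4,5): attacks (5,3) (3,3) (2,4)
  BK@(5,2): attacks (5,3) (5,1) (4,2) (4,3) (4,1)
B attacks (0,0): no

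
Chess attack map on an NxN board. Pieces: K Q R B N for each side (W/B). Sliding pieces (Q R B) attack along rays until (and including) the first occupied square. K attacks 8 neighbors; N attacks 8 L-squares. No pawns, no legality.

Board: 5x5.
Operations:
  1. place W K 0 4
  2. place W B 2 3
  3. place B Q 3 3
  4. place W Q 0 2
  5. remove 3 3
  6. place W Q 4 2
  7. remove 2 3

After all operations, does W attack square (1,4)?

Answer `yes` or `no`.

Op 1: place WK@(0,4)
Op 2: place WB@(2,3)
Op 3: place BQ@(3,3)
Op 4: place WQ@(0,2)
Op 5: remove (3,3)
Op 6: place WQ@(4,2)
Op 7: remove (2,3)
Per-piece attacks for W:
  WQ@(0,2): attacks (0,3) (0,4) (0,1) (0,0) (1,2) (2,2) (3,2) (4,2) (1,3) (2,4) (1,1) (2,0) [ray(0,1) blocked at (0,4); ray(1,0) blocked at (4,2)]
  WK@(0,4): attacks (0,3) (1,4) (1,3)
  WQ@(4,2): attacks (4,3) (4,4) (4,1) (4,0) (3,2) (2,2) (1,2) (0,2) (3,3) (2,4) (3,1) (2,0) [ray(-1,0) blocked at (0,2)]
W attacks (1,4): yes

Answer: yes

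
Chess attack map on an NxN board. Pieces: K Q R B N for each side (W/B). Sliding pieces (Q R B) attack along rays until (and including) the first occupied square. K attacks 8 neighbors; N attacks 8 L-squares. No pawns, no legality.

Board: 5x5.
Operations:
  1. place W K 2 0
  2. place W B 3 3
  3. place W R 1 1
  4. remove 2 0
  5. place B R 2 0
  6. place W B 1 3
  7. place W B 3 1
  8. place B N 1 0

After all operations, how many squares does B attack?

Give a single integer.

Answer: 9

Derivation:
Op 1: place WK@(2,0)
Op 2: place WB@(3,3)
Op 3: place WR@(1,1)
Op 4: remove (2,0)
Op 5: place BR@(2,0)
Op 6: place WB@(1,3)
Op 7: place WB@(3,1)
Op 8: place BN@(1,0)
Per-piece attacks for B:
  BN@(1,0): attacks (2,2) (3,1) (0,2)
  BR@(2,0): attacks (2,1) (2,2) (2,3) (2,4) (3,0) (4,0) (1,0) [ray(-1,0) blocked at (1,0)]
Union (9 distinct): (0,2) (1,0) (2,1) (2,2) (2,3) (2,4) (3,0) (3,1) (4,0)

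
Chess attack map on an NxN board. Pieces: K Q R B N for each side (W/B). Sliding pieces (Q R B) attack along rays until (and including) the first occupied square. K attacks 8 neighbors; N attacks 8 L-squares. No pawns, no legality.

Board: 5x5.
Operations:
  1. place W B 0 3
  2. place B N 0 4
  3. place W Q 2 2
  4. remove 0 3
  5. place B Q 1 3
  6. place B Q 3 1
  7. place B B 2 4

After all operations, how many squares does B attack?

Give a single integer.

Op 1: place WB@(0,3)
Op 2: place BN@(0,4)
Op 3: place WQ@(2,2)
Op 4: remove (0,3)
Op 5: place BQ@(1,3)
Op 6: place BQ@(3,1)
Op 7: place BB@(2,4)
Per-piece attacks for B:
  BN@(0,4): attacks (1,2) (2,3)
  BQ@(1,3): attacks (1,4) (1,2) (1,1) (1,0) (2,3) (3,3) (4,3) (0,3) (2,4) (2,2) (0,4) (0,2) [ray(1,1) blocked at (2,4); ray(1,-1) blocked at (2,2); ray(-1,1) blocked at (0,4)]
  BB@(2,4): attacks (3,3) (4,2) (1,3) [ray(-1,-1) blocked at (1,3)]
  BQ@(3,1): attacks (3,2) (3,3) (3,4) (3,0) (4,1) (2,1) (1,1) (0,1) (4,2) (4,0) (2,2) (2,0) [ray(-1,1) blocked at (2,2)]
Union (22 distinct): (0,1) (0,2) (0,3) (0,4) (1,0) (1,1) (1,2) (1,3) (1,4) (2,0) (2,1) (2,2) (2,3) (2,4) (3,0) (3,2) (3,3) (3,4) (4,0) (4,1) (4,2) (4,3)

Answer: 22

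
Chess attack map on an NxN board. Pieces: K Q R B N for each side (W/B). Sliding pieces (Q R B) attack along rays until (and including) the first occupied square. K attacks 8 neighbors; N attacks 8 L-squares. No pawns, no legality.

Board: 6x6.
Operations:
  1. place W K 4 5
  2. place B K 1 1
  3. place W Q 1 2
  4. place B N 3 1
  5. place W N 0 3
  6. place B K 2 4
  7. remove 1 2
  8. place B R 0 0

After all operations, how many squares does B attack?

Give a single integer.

Answer: 22

Derivation:
Op 1: place WK@(4,5)
Op 2: place BK@(1,1)
Op 3: place WQ@(1,2)
Op 4: place BN@(3,1)
Op 5: place WN@(0,3)
Op 6: place BK@(2,4)
Op 7: remove (1,2)
Op 8: place BR@(0,0)
Per-piece attacks for B:
  BR@(0,0): attacks (0,1) (0,2) (0,3) (1,0) (2,0) (3,0) (4,0) (5,0) [ray(0,1) blocked at (0,3)]
  BK@(1,1): attacks (1,2) (1,0) (2,1) (0,1) (2,2) (2,0) (0,2) (0,0)
  BK@(2,4): attacks (2,5) (2,3) (3,4) (1,4) (3,5) (3,3) (1,5) (1,3)
  BN@(3,1): attacks (4,3) (5,2) (2,3) (1,2) (5,0) (1,0)
Union (22 distinct): (0,0) (0,1) (0,2) (0,3) (1,0) (1,2) (1,3) (1,4) (1,5) (2,0) (2,1) (2,2) (2,3) (2,5) (3,0) (3,3) (3,4) (3,5) (4,0) (4,3) (5,0) (5,2)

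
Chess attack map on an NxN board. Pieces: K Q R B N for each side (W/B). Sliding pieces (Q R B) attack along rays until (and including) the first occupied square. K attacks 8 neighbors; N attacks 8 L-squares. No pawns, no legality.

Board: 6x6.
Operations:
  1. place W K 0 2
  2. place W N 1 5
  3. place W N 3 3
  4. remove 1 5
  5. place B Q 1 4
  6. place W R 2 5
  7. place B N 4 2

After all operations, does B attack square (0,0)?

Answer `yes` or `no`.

Op 1: place WK@(0,2)
Op 2: place WN@(1,5)
Op 3: place WN@(3,3)
Op 4: remove (1,5)
Op 5: place BQ@(1,4)
Op 6: place WR@(2,5)
Op 7: place BN@(4,2)
Per-piece attacks for B:
  BQ@(1,4): attacks (1,5) (1,3) (1,2) (1,1) (1,0) (2,4) (3,4) (4,4) (5,4) (0,4) (2,5) (2,3) (3,2) (4,1) (5,0) (0,5) (0,3) [ray(1,1) blocked at (2,5)]
  BN@(4,2): attacks (5,4) (3,4) (2,3) (5,0) (3,0) (2,1)
B attacks (0,0): no

Answer: no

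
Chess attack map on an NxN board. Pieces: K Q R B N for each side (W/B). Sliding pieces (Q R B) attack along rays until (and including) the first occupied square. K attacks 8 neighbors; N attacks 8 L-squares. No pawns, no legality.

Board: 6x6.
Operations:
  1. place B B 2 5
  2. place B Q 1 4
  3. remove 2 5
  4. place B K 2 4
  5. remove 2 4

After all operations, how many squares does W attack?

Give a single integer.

Op 1: place BB@(2,5)
Op 2: place BQ@(1,4)
Op 3: remove (2,5)
Op 4: place BK@(2,4)
Op 5: remove (2,4)
Per-piece attacks for W:
Union (0 distinct): (none)

Answer: 0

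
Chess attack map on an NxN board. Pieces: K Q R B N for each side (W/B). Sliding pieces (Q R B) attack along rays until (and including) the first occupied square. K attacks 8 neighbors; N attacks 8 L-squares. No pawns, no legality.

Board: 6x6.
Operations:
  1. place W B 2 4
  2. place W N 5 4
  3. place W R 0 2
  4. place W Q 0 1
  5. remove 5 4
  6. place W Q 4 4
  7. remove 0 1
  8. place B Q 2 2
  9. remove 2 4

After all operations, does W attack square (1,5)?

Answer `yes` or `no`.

Op 1: place WB@(2,4)
Op 2: place WN@(5,4)
Op 3: place WR@(0,2)
Op 4: place WQ@(0,1)
Op 5: remove (5,4)
Op 6: place WQ@(4,4)
Op 7: remove (0,1)
Op 8: place BQ@(2,2)
Op 9: remove (2,4)
Per-piece attacks for W:
  WR@(0,2): attacks (0,3) (0,4) (0,5) (0,1) (0,0) (1,2) (2,2) [ray(1,0) blocked at (2,2)]
  WQ@(4,4): attacks (4,5) (4,3) (4,2) (4,1) (4,0) (5,4) (3,4) (2,4) (1,4) (0,4) (5,5) (5,3) (3,5) (3,3) (2,2) [ray(-1,-1) blocked at (2,2)]
W attacks (1,5): no

Answer: no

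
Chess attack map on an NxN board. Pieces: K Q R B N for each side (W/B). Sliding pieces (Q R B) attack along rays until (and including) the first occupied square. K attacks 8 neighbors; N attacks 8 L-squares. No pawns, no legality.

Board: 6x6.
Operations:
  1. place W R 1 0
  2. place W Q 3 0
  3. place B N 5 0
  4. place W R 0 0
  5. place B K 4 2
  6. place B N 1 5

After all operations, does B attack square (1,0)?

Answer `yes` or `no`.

Answer: no

Derivation:
Op 1: place WR@(1,0)
Op 2: place WQ@(3,0)
Op 3: place BN@(5,0)
Op 4: place WR@(0,0)
Op 5: place BK@(4,2)
Op 6: place BN@(1,5)
Per-piece attacks for B:
  BN@(1,5): attacks (2,3) (3,4) (0,3)
  BK@(4,2): attacks (4,3) (4,1) (5,2) (3,2) (5,3) (5,1) (3,3) (3,1)
  BN@(5,0): attacks (4,2) (3,1)
B attacks (1,0): no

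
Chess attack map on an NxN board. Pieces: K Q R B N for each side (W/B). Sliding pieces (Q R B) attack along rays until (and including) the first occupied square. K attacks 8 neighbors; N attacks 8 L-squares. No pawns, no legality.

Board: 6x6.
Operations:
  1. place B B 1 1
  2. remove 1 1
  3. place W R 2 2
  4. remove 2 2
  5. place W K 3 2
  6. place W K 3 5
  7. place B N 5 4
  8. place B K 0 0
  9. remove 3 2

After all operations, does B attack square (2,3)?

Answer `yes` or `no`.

Answer: no

Derivation:
Op 1: place BB@(1,1)
Op 2: remove (1,1)
Op 3: place WR@(2,2)
Op 4: remove (2,2)
Op 5: place WK@(3,2)
Op 6: place WK@(3,5)
Op 7: place BN@(5,4)
Op 8: place BK@(0,0)
Op 9: remove (3,2)
Per-piece attacks for B:
  BK@(0,0): attacks (0,1) (1,0) (1,1)
  BN@(5,4): attacks (3,5) (4,2) (3,3)
B attacks (2,3): no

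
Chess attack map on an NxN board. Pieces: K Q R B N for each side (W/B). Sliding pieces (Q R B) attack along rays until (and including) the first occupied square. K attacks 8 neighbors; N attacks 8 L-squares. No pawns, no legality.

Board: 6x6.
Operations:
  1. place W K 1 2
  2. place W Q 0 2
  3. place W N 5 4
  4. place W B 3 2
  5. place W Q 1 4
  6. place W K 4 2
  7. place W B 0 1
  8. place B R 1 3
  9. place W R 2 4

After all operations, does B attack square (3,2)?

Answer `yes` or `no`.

Op 1: place WK@(1,2)
Op 2: place WQ@(0,2)
Op 3: place WN@(5,4)
Op 4: place WB@(3,2)
Op 5: place WQ@(1,4)
Op 6: place WK@(4,2)
Op 7: place WB@(0,1)
Op 8: place BR@(1,3)
Op 9: place WR@(2,4)
Per-piece attacks for B:
  BR@(1,3): attacks (1,4) (1,2) (2,3) (3,3) (4,3) (5,3) (0,3) [ray(0,1) blocked at (1,4); ray(0,-1) blocked at (1,2)]
B attacks (3,2): no

Answer: no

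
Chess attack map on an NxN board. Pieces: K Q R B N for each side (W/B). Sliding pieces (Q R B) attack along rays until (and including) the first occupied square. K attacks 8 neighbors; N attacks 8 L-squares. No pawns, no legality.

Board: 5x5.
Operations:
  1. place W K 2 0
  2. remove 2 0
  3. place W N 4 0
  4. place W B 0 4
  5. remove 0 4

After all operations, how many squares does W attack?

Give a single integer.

Op 1: place WK@(2,0)
Op 2: remove (2,0)
Op 3: place WN@(4,0)
Op 4: place WB@(0,4)
Op 5: remove (0,4)
Per-piece attacks for W:
  WN@(4,0): attacks (3,2) (2,1)
Union (2 distinct): (2,1) (3,2)

Answer: 2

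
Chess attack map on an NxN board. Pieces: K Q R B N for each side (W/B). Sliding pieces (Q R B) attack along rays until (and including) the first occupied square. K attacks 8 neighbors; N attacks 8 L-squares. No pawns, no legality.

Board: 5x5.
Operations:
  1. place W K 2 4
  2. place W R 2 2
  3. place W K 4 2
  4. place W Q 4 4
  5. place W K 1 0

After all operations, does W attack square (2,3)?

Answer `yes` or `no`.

Op 1: place WK@(2,4)
Op 2: place WR@(2,2)
Op 3: place WK@(4,2)
Op 4: place WQ@(4,4)
Op 5: place WK@(1,0)
Per-piece attacks for W:
  WK@(1,0): attacks (1,1) (2,0) (0,0) (2,1) (0,1)
  WR@(2,2): attacks (2,3) (2,4) (2,1) (2,0) (3,2) (4,2) (1,2) (0,2) [ray(0,1) blocked at (2,4); ray(1,0) blocked at (4,2)]
  WK@(2,4): attacks (2,3) (3,4) (1,4) (3,3) (1,3)
  WK@(4,2): attacks (4,3) (4,1) (3,2) (3,3) (3,1)
  WQ@(4,4): attacks (4,3) (4,2) (3,4) (2,4) (3,3) (2,2) [ray(0,-1) blocked at (4,2); ray(-1,0) blocked at (2,4); ray(-1,-1) blocked at (2,2)]
W attacks (2,3): yes

Answer: yes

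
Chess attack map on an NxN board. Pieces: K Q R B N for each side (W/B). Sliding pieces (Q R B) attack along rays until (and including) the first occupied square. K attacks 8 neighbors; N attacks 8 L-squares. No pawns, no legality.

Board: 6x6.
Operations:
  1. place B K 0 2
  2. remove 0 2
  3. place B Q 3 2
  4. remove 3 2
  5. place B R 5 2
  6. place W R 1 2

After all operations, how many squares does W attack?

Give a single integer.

Op 1: place BK@(0,2)
Op 2: remove (0,2)
Op 3: place BQ@(3,2)
Op 4: remove (3,2)
Op 5: place BR@(5,2)
Op 6: place WR@(1,2)
Per-piece attacks for W:
  WR@(1,2): attacks (1,3) (1,4) (1,5) (1,1) (1,0) (2,2) (3,2) (4,2) (5,2) (0,2) [ray(1,0) blocked at (5,2)]
Union (10 distinct): (0,2) (1,0) (1,1) (1,3) (1,4) (1,5) (2,2) (3,2) (4,2) (5,2)

Answer: 10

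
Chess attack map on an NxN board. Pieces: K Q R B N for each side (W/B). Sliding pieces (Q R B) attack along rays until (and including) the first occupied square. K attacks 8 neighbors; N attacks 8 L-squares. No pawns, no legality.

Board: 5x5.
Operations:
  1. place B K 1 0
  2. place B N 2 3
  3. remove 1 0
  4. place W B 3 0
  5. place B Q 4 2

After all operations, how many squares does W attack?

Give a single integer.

Op 1: place BK@(1,0)
Op 2: place BN@(2,3)
Op 3: remove (1,0)
Op 4: place WB@(3,0)
Op 5: place BQ@(4,2)
Per-piece attacks for W:
  WB@(3,0): attacks (4,1) (2,1) (1,2) (0,3)
Union (4 distinct): (0,3) (1,2) (2,1) (4,1)

Answer: 4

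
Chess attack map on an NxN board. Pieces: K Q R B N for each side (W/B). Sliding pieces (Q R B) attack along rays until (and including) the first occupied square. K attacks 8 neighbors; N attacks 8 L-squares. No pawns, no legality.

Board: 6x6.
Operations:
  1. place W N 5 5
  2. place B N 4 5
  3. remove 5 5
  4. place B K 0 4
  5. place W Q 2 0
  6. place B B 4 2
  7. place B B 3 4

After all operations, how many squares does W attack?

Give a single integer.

Answer: 14

Derivation:
Op 1: place WN@(5,5)
Op 2: place BN@(4,5)
Op 3: remove (5,5)
Op 4: place BK@(0,4)
Op 5: place WQ@(2,0)
Op 6: place BB@(4,2)
Op 7: place BB@(3,4)
Per-piece attacks for W:
  WQ@(2,0): attacks (2,1) (2,2) (2,3) (2,4) (2,5) (3,0) (4,0) (5,0) (1,0) (0,0) (3,1) (4,2) (1,1) (0,2) [ray(1,1) blocked at (4,2)]
Union (14 distinct): (0,0) (0,2) (1,0) (1,1) (2,1) (2,2) (2,3) (2,4) (2,5) (3,0) (3,1) (4,0) (4,2) (5,0)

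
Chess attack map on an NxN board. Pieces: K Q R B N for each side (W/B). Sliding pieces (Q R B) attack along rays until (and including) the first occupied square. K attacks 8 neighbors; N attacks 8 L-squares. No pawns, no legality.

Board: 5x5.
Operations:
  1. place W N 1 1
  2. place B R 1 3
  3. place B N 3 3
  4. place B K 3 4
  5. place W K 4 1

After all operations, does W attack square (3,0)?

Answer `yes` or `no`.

Op 1: place WN@(1,1)
Op 2: place BR@(1,3)
Op 3: place BN@(3,3)
Op 4: place BK@(3,4)
Op 5: place WK@(4,1)
Per-piece attacks for W:
  WN@(1,1): attacks (2,3) (3,2) (0,3) (3,0)
  WK@(4,1): attacks (4,2) (4,0) (3,1) (3,2) (3,0)
W attacks (3,0): yes

Answer: yes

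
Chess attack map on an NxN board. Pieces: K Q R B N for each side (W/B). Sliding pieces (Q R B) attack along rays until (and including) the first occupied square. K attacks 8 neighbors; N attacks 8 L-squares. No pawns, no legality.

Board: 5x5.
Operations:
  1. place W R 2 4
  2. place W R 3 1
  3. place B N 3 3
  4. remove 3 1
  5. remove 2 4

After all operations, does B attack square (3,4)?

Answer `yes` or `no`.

Answer: no

Derivation:
Op 1: place WR@(2,4)
Op 2: place WR@(3,1)
Op 3: place BN@(3,3)
Op 4: remove (3,1)
Op 5: remove (2,4)
Per-piece attacks for B:
  BN@(3,3): attacks (1,4) (4,1) (2,1) (1,2)
B attacks (3,4): no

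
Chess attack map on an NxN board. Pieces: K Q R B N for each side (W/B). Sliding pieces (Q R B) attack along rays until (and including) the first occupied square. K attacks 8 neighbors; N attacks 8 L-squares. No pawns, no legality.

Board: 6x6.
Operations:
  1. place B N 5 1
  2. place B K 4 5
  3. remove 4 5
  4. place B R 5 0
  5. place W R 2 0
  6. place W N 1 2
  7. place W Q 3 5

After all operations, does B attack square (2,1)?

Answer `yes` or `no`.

Answer: no

Derivation:
Op 1: place BN@(5,1)
Op 2: place BK@(4,5)
Op 3: remove (4,5)
Op 4: place BR@(5,0)
Op 5: place WR@(2,0)
Op 6: place WN@(1,2)
Op 7: place WQ@(3,5)
Per-piece attacks for B:
  BR@(5,0): attacks (5,1) (4,0) (3,0) (2,0) [ray(0,1) blocked at (5,1); ray(-1,0) blocked at (2,0)]
  BN@(5,1): attacks (4,3) (3,2) (3,0)
B attacks (2,1): no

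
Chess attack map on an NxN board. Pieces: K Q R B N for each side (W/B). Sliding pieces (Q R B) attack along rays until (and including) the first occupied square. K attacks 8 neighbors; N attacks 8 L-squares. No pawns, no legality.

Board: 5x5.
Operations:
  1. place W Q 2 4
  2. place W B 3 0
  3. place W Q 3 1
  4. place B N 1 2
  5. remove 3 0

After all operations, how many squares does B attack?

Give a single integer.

Answer: 6

Derivation:
Op 1: place WQ@(2,4)
Op 2: place WB@(3,0)
Op 3: place WQ@(3,1)
Op 4: place BN@(1,2)
Op 5: remove (3,0)
Per-piece attacks for B:
  BN@(1,2): attacks (2,4) (3,3) (0,4) (2,0) (3,1) (0,0)
Union (6 distinct): (0,0) (0,4) (2,0) (2,4) (3,1) (3,3)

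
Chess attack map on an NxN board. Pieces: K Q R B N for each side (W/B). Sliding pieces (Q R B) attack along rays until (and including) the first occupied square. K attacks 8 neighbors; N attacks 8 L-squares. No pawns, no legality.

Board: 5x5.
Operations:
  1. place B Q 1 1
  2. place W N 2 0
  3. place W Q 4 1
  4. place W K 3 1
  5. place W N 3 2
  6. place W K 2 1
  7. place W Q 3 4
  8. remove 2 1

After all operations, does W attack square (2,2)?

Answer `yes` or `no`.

Answer: yes

Derivation:
Op 1: place BQ@(1,1)
Op 2: place WN@(2,0)
Op 3: place WQ@(4,1)
Op 4: place WK@(3,1)
Op 5: place WN@(3,2)
Op 6: place WK@(2,1)
Op 7: place WQ@(3,4)
Op 8: remove (2,1)
Per-piece attacks for W:
  WN@(2,0): attacks (3,2) (4,1) (1,2) (0,1)
  WK@(3,1): attacks (3,2) (3,0) (4,1) (2,1) (4,2) (4,0) (2,2) (2,0)
  WN@(3,2): attacks (4,4) (2,4) (1,3) (4,0) (2,0) (1,1)
  WQ@(3,4): attacks (3,3) (3,2) (4,4) (2,4) (1,4) (0,4) (4,3) (2,3) (1,2) (0,1) [ray(0,-1) blocked at (3,2)]
  WQ@(4,1): attacks (4,2) (4,3) (4,4) (4,0) (3,1) (3,2) (3,0) [ray(-1,0) blocked at (3,1); ray(-1,1) blocked at (3,2)]
W attacks (2,2): yes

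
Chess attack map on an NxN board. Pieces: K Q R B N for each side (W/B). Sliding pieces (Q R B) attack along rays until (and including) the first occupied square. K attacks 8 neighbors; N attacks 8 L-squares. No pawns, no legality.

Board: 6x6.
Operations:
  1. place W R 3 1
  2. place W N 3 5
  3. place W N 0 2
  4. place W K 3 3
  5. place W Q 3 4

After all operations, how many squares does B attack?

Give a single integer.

Answer: 0

Derivation:
Op 1: place WR@(3,1)
Op 2: place WN@(3,5)
Op 3: place WN@(0,2)
Op 4: place WK@(3,3)
Op 5: place WQ@(3,4)
Per-piece attacks for B:
Union (0 distinct): (none)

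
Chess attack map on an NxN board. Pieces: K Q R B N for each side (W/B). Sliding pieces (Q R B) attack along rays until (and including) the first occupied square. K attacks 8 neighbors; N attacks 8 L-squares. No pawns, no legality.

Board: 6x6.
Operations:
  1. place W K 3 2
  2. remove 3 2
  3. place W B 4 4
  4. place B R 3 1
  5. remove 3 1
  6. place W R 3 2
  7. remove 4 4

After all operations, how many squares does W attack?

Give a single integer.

Answer: 10

Derivation:
Op 1: place WK@(3,2)
Op 2: remove (3,2)
Op 3: place WB@(4,4)
Op 4: place BR@(3,1)
Op 5: remove (3,1)
Op 6: place WR@(3,2)
Op 7: remove (4,4)
Per-piece attacks for W:
  WR@(3,2): attacks (3,3) (3,4) (3,5) (3,1) (3,0) (4,2) (5,2) (2,2) (1,2) (0,2)
Union (10 distinct): (0,2) (1,2) (2,2) (3,0) (3,1) (3,3) (3,4) (3,5) (4,2) (5,2)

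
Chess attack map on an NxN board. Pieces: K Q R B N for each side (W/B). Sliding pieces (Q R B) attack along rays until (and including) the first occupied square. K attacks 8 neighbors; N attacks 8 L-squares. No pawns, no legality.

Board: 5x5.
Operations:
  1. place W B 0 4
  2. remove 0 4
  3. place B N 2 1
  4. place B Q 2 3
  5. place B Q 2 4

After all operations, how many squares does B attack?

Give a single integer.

Op 1: place WB@(0,4)
Op 2: remove (0,4)
Op 3: place BN@(2,1)
Op 4: place BQ@(2,3)
Op 5: place BQ@(2,4)
Per-piece attacks for B:
  BN@(2,1): attacks (3,3) (4,2) (1,3) (0,2) (4,0) (0,0)
  BQ@(2,3): attacks (2,4) (2,2) (2,1) (3,3) (4,3) (1,3) (0,3) (3,4) (3,2) (4,1) (1,4) (1,2) (0,1) [ray(0,1) blocked at (2,4); ray(0,-1) blocked at (2,1)]
  BQ@(2,4): attacks (2,3) (3,4) (4,4) (1,4) (0,4) (3,3) (4,2) (1,3) (0,2) [ray(0,-1) blocked at (2,3)]
Union (20 distinct): (0,0) (0,1) (0,2) (0,3) (0,4) (1,2) (1,3) (1,4) (2,1) (2,2) (2,3) (2,4) (3,2) (3,3) (3,4) (4,0) (4,1) (4,2) (4,3) (4,4)

Answer: 20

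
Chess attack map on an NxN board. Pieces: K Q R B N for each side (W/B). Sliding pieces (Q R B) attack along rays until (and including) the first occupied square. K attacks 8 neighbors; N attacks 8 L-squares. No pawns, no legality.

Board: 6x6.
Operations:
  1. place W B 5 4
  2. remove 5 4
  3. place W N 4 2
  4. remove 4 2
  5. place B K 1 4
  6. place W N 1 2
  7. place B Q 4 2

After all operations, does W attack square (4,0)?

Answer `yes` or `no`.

Answer: no

Derivation:
Op 1: place WB@(5,4)
Op 2: remove (5,4)
Op 3: place WN@(4,2)
Op 4: remove (4,2)
Op 5: place BK@(1,4)
Op 6: place WN@(1,2)
Op 7: place BQ@(4,2)
Per-piece attacks for W:
  WN@(1,2): attacks (2,4) (3,3) (0,4) (2,0) (3,1) (0,0)
W attacks (4,0): no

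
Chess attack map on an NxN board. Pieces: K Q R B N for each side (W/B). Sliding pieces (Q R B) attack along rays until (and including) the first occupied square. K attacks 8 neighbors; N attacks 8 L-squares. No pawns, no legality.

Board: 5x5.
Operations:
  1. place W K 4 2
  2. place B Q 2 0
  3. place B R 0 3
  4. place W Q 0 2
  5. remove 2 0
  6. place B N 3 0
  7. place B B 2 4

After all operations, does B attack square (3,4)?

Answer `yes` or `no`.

Op 1: place WK@(4,2)
Op 2: place BQ@(2,0)
Op 3: place BR@(0,3)
Op 4: place WQ@(0,2)
Op 5: remove (2,0)
Op 6: place BN@(3,0)
Op 7: place BB@(2,4)
Per-piece attacks for B:
  BR@(0,3): attacks (0,4) (0,2) (1,3) (2,3) (3,3) (4,3) [ray(0,-1) blocked at (0,2)]
  BB@(2,4): attacks (3,3) (4,2) (1,3) (0,2) [ray(1,-1) blocked at (4,2); ray(-1,-1) blocked at (0,2)]
  BN@(3,0): attacks (4,2) (2,2) (1,1)
B attacks (3,4): no

Answer: no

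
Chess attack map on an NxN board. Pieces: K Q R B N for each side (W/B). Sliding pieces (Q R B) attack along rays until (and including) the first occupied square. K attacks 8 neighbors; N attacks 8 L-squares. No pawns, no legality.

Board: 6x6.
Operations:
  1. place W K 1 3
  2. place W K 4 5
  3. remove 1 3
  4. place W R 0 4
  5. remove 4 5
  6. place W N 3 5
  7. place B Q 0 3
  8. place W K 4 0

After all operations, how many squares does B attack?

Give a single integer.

Op 1: place WK@(1,3)
Op 2: place WK@(4,5)
Op 3: remove (1,3)
Op 4: place WR@(0,4)
Op 5: remove (4,5)
Op 6: place WN@(3,5)
Op 7: place BQ@(0,3)
Op 8: place WK@(4,0)
Per-piece attacks for B:
  BQ@(0,3): attacks (0,4) (0,2) (0,1) (0,0) (1,3) (2,3) (3,3) (4,3) (5,3) (1,4) (2,5) (1,2) (2,1) (3,0) [ray(0,1) blocked at (0,4)]
Union (14 distinct): (0,0) (0,1) (0,2) (0,4) (1,2) (1,3) (1,4) (2,1) (2,3) (2,5) (3,0) (3,3) (4,3) (5,3)

Answer: 14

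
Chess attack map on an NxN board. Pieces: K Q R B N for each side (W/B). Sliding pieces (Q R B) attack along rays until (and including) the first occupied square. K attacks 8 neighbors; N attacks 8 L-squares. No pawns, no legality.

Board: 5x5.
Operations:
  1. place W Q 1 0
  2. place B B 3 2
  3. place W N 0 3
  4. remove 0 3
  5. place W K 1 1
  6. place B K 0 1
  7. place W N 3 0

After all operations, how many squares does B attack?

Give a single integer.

Answer: 10

Derivation:
Op 1: place WQ@(1,0)
Op 2: place BB@(3,2)
Op 3: place WN@(0,3)
Op 4: remove (0,3)
Op 5: place WK@(1,1)
Op 6: place BK@(0,1)
Op 7: place WN@(3,0)
Per-piece attacks for B:
  BK@(0,1): attacks (0,2) (0,0) (1,1) (1,2) (1,0)
  BB@(3,2): attacks (4,3) (4,1) (2,3) (1,4) (2,1) (1,0) [ray(-1,-1) blocked at (1,0)]
Union (10 distinct): (0,0) (0,2) (1,0) (1,1) (1,2) (1,4) (2,1) (2,3) (4,1) (4,3)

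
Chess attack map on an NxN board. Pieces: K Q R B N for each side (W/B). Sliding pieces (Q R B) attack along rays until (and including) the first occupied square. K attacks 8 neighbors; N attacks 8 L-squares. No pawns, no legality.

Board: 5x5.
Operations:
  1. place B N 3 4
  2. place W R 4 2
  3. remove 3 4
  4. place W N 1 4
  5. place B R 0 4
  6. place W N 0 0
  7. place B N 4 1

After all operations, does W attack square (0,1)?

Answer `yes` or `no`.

Op 1: place BN@(3,4)
Op 2: place WR@(4,2)
Op 3: remove (3,4)
Op 4: place WN@(1,4)
Op 5: place BR@(0,4)
Op 6: place WN@(0,0)
Op 7: place BN@(4,1)
Per-piece attacks for W:
  WN@(0,0): attacks (1,2) (2,1)
  WN@(1,4): attacks (2,2) (3,3) (0,2)
  WR@(4,2): attacks (4,3) (4,4) (4,1) (3,2) (2,2) (1,2) (0,2) [ray(0,-1) blocked at (4,1)]
W attacks (0,1): no

Answer: no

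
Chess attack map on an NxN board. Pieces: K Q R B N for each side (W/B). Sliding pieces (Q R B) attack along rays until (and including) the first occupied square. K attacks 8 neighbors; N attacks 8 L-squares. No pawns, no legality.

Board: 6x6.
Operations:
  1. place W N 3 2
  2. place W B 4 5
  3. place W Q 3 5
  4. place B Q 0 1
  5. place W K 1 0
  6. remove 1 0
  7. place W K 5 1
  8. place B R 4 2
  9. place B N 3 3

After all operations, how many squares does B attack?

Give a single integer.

Op 1: place WN@(3,2)
Op 2: place WB@(4,5)
Op 3: place WQ@(3,5)
Op 4: place BQ@(0,1)
Op 5: place WK@(1,0)
Op 6: remove (1,0)
Op 7: place WK@(5,1)
Op 8: place BR@(4,2)
Op 9: place BN@(3,3)
Per-piece attacks for B:
  BQ@(0,1): attacks (0,2) (0,3) (0,4) (0,5) (0,0) (1,1) (2,1) (3,1) (4,1) (5,1) (1,2) (2,3) (3,4) (4,5) (1,0) [ray(1,0) blocked at (5,1); ray(1,1) blocked at (4,5)]
  BN@(3,3): attacks (4,5) (5,4) (2,5) (1,4) (4,1) (5,2) (2,1) (1,2)
  BR@(4,2): attacks (4,3) (4,4) (4,5) (4,1) (4,0) (5,2) (3,2) [ray(0,1) blocked at (4,5); ray(-1,0) blocked at (3,2)]
Union (23 distinct): (0,0) (0,2) (0,3) (0,4) (0,5) (1,0) (1,1) (1,2) (1,4) (2,1) (2,3) (2,5) (3,1) (3,2) (3,4) (4,0) (4,1) (4,3) (4,4) (4,5) (5,1) (5,2) (5,4)

Answer: 23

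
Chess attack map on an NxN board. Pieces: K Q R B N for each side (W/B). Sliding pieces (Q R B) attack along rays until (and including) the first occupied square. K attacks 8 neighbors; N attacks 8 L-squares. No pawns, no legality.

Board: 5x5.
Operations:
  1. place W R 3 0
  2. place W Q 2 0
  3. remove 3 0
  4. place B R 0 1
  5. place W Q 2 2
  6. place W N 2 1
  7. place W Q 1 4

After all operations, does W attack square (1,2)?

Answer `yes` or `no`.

Answer: yes

Derivation:
Op 1: place WR@(3,0)
Op 2: place WQ@(2,0)
Op 3: remove (3,0)
Op 4: place BR@(0,1)
Op 5: place WQ@(2,2)
Op 6: place WN@(2,1)
Op 7: place WQ@(1,4)
Per-piece attacks for W:
  WQ@(1,4): attacks (1,3) (1,2) (1,1) (1,0) (2,4) (3,4) (4,4) (0,4) (2,3) (3,2) (4,1) (0,3)
  WQ@(2,0): attacks (2,1) (3,0) (4,0) (1,0) (0,0) (3,1) (4,2) (1,1) (0,2) [ray(0,1) blocked at (2,1)]
  WN@(2,1): attacks (3,3) (4,2) (1,3) (0,2) (4,0) (0,0)
  WQ@(2,2): attacks (2,3) (2,4) (2,1) (3,2) (4,2) (1,2) (0,2) (3,3) (4,4) (3,1) (4,0) (1,3) (0,4) (1,1) (0,0) [ray(0,-1) blocked at (2,1)]
W attacks (1,2): yes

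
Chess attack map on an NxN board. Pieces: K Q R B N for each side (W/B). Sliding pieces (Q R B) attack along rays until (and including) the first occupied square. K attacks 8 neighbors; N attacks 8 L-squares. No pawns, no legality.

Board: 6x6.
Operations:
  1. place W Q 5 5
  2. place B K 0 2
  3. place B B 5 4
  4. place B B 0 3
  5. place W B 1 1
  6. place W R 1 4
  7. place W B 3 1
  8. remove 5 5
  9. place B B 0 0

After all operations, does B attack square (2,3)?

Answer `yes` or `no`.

Answer: no

Derivation:
Op 1: place WQ@(5,5)
Op 2: place BK@(0,2)
Op 3: place BB@(5,4)
Op 4: place BB@(0,3)
Op 5: place WB@(1,1)
Op 6: place WR@(1,4)
Op 7: place WB@(3,1)
Op 8: remove (5,5)
Op 9: place BB@(0,0)
Per-piece attacks for B:
  BB@(0,0): attacks (1,1) [ray(1,1) blocked at (1,1)]
  BK@(0,2): attacks (0,3) (0,1) (1,2) (1,3) (1,1)
  BB@(0,3): attacks (1,4) (1,2) (2,1) (3,0) [ray(1,1) blocked at (1,4)]
  BB@(5,4): attacks (4,5) (4,3) (3,2) (2,1) (1,0)
B attacks (2,3): no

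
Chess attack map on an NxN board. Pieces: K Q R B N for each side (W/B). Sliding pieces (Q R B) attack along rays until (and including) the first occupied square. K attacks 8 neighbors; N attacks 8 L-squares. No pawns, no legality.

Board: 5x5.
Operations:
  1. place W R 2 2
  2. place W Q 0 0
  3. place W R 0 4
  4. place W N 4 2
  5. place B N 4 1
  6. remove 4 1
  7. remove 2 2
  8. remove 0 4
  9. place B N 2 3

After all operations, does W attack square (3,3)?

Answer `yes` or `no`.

Answer: yes

Derivation:
Op 1: place WR@(2,2)
Op 2: place WQ@(0,0)
Op 3: place WR@(0,4)
Op 4: place WN@(4,2)
Op 5: place BN@(4,1)
Op 6: remove (4,1)
Op 7: remove (2,2)
Op 8: remove (0,4)
Op 9: place BN@(2,3)
Per-piece attacks for W:
  WQ@(0,0): attacks (0,1) (0,2) (0,3) (0,4) (1,0) (2,0) (3,0) (4,0) (1,1) (2,2) (3,3) (4,4)
  WN@(4,2): attacks (3,4) (2,3) (3,0) (2,1)
W attacks (3,3): yes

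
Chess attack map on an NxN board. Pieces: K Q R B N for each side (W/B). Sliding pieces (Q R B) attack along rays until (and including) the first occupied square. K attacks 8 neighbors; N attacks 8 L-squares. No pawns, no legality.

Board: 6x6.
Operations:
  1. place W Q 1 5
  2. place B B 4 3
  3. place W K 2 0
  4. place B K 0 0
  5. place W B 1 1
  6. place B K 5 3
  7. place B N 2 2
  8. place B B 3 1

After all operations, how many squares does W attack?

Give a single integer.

Answer: 22

Derivation:
Op 1: place WQ@(1,5)
Op 2: place BB@(4,3)
Op 3: place WK@(2,0)
Op 4: place BK@(0,0)
Op 5: place WB@(1,1)
Op 6: place BK@(5,3)
Op 7: place BN@(2,2)
Op 8: place BB@(3,1)
Per-piece attacks for W:
  WB@(1,1): attacks (2,2) (2,0) (0,2) (0,0) [ray(1,1) blocked at (2,2); ray(1,-1) blocked at (2,0); ray(-1,-1) blocked at (0,0)]
  WQ@(1,5): attacks (1,4) (1,3) (1,2) (1,1) (2,5) (3,5) (4,5) (5,5) (0,5) (2,4) (3,3) (4,2) (5,1) (0,4) [ray(0,-1) blocked at (1,1)]
  WK@(2,0): attacks (2,1) (3,0) (1,0) (3,1) (1,1)
Union (22 distinct): (0,0) (0,2) (0,4) (0,5) (1,0) (1,1) (1,2) (1,3) (1,4) (2,0) (2,1) (2,2) (2,4) (2,5) (3,0) (3,1) (3,3) (3,5) (4,2) (4,5) (5,1) (5,5)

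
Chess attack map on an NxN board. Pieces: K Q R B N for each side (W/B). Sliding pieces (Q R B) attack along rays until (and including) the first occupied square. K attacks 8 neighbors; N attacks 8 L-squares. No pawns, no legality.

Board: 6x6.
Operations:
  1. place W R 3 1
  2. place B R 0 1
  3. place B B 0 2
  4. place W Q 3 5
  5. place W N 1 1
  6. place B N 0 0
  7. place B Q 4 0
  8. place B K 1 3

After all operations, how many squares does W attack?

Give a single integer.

Answer: 21

Derivation:
Op 1: place WR@(3,1)
Op 2: place BR@(0,1)
Op 3: place BB@(0,2)
Op 4: place WQ@(3,5)
Op 5: place WN@(1,1)
Op 6: place BN@(0,0)
Op 7: place BQ@(4,0)
Op 8: place BK@(1,3)
Per-piece attacks for W:
  WN@(1,1): attacks (2,3) (3,2) (0,3) (3,0)
  WR@(3,1): attacks (3,2) (3,3) (3,4) (3,5) (3,0) (4,1) (5,1) (2,1) (1,1) [ray(0,1) blocked at (3,5); ray(-1,0) blocked at (1,1)]
  WQ@(3,5): attacks (3,4) (3,3) (3,2) (3,1) (4,5) (5,5) (2,5) (1,5) (0,5) (4,4) (5,3) (2,4) (1,3) [ray(0,-1) blocked at (3,1); ray(-1,-1) blocked at (1,3)]
Union (21 distinct): (0,3) (0,5) (1,1) (1,3) (1,5) (2,1) (2,3) (2,4) (2,5) (3,0) (3,1) (3,2) (3,3) (3,4) (3,5) (4,1) (4,4) (4,5) (5,1) (5,3) (5,5)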